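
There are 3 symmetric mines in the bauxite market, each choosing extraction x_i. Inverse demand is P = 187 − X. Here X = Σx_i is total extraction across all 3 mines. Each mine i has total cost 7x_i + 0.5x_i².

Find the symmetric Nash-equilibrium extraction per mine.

36

A representative mine's profit is π_i = x_i(187 − X) − 7x_i − 0.5x_i², with X = x_i + Σ_{j≠i} x_j.
First-order condition: 180 − 3x_i − Σ_{j≠i} x_j = 0.
Imposing symmetry (x_j = x for all j) turns Σ_{j≠i} x_j into 2x, so 180 = 5x and x = 36.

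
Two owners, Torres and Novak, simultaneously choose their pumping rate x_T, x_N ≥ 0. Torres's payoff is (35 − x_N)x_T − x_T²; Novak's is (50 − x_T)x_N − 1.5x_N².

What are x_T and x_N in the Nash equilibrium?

Expanding Torres's payoff: 35x_T − x_Nx_T − x_T².
∂π/∂x_T = 35 − x_N − 2x_T = 0, so x_T = 17.5 − 0.5x_N.
Likewise for Novak: x_N = 50/3 − (1/3)x_T.
Solving the two reaction functions simultaneously: (1 − (−0.5)(−1/3))x_T = 17.5 − 0.5·(50/3), so (5/6)x_T = 55/6 and x_T = 11.
Then x_N = 50/3 − (1/3)·11 = 13.

11, 13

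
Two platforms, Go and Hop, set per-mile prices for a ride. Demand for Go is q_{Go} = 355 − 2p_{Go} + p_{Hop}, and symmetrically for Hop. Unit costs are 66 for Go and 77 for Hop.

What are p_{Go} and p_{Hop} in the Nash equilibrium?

Go's profit: π = (p_{Go} − 66)(355 − 2p_{Go} + p_{Hop}).
∂π/∂p_{Go} = 487 − 4p_{Go} + p_{Hop} = 0 ⇒ p_{Go} = 121.75 + 0.25p_{Hop}.
Similarly p_{Hop} = 127.25 + 0.25p_{Go}.
Solving the two reaction functions simultaneously: (1 − (0.25)(0.25))p_{Go} = 121.75 + 0.25·127.25, so 0.9375p_{Go} = 153.5625 and p_{Go} = 163.8.
Then p_{Hop} = 127.25 + 0.25·163.8 = 168.2.

163.8, 168.2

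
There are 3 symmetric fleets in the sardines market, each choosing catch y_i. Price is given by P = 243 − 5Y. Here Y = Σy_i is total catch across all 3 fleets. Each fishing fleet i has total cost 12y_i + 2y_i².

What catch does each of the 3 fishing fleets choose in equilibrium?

9.625

A representative fishing fleet's profit is π_i = y_i(243 − 5Y) − 12y_i − 2y_i², with Y = y_i + Σ_{j≠i} y_j.
First-order condition: 231 − 14y_i − 5Σ_{j≠i} y_j = 0.
Imposing symmetry (y_j = y for all j) turns Σ_{j≠i} y_j into 2y, so 231 = 24y and y = 9.625.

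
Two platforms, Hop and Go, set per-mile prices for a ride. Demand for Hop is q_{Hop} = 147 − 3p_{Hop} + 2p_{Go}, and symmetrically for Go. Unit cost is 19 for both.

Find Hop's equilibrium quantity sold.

96

Hop's profit: π = (p_{Hop} − 19)(147 − 3p_{Hop} + 2p_{Go}).
∂π/∂p_{Hop} = 204 − 6p_{Hop} + 2p_{Go} = 0 ⇒ p_{Hop} = 34 + (1/3)p_{Go}.
By symmetry p_{Go} = p_{Hop}; substituting into the reaction function, (2/3)p_{Hop} = 34 and p_{Hop} = 51.
q_{Hop} = 147 − 3·51 + 2·51 = 96.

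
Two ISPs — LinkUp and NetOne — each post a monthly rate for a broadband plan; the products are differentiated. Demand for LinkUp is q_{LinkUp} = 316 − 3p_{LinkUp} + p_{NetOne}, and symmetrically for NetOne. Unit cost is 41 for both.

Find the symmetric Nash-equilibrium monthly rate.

LinkUp's profit: π = (p_{LinkUp} − 41)(316 − 3p_{LinkUp} + p_{NetOne}).
∂π/∂p_{LinkUp} = 439 − 6p_{LinkUp} + p_{NetOne} = 0 ⇒ p_{LinkUp} = 439/6 + (1/6)p_{NetOne}.
The game is symmetric, so in equilibrium p_{NetOne} = p_{LinkUp}: the reaction function gives (5/6)p_{LinkUp} = 439/6, hence p_{LinkUp} = 87.8.

87.8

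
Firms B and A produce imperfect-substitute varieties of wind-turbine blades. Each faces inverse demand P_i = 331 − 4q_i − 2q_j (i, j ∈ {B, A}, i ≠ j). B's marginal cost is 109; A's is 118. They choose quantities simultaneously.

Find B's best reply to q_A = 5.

26.5

Firm B's profit: π = q_B(331 − 4q_B − 2q_A) − 109q_B.
∂π/∂q_B = 222 − 8q_B − 2q_A = 0 ⇒ q_B = 27.75 − 0.25q_A.
At q_A = 5: q_B = 27.75 − 0.25·5 = 26.5.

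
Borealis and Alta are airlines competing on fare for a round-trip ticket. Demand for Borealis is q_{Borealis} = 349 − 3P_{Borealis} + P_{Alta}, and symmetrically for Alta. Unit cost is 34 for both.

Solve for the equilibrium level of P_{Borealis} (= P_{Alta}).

90.2

Borealis's profit: π = (P_{Borealis} − 34)(349 − 3P_{Borealis} + P_{Alta}).
∂π/∂P_{Borealis} = 451 − 6P_{Borealis} + P_{Alta} = 0 ⇒ P_{Borealis} = 451/6 + (1/6)P_{Alta}.
By symmetry P_{Alta} = P_{Borealis}; substituting into the reaction function, (5/6)P_{Borealis} = 451/6 and P_{Borealis} = 90.2.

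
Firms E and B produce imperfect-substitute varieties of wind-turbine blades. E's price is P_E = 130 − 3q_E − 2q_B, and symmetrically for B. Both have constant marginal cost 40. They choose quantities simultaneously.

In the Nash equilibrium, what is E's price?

73.75

Firm E's profit: π = q_E(130 − 3q_E − 2q_B) − 40q_E.
∂π/∂q_E = 90 − 6q_E − 2q_B = 0 ⇒ q_E = 15 − (1/3)q_B.
By symmetry q_B = q_E; substituting into the reaction function, (4/3)q_E = 15 and q_E = 11.25.
P_E = 130 − 3·11.25 − 2·11.25 = 73.75.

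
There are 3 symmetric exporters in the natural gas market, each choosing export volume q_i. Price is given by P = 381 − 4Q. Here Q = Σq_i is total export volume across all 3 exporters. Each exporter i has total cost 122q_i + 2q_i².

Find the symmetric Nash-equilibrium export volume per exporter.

A representative exporter's profit is π_i = q_i(381 − 4Q) − 122q_i − 2q_i², with Q = q_i + Σ_{j≠i} q_j.
First-order condition: 259 − 12q_i − 4Σ_{j≠i} q_j = 0.
Imposing symmetry (q_j = q for all j) turns Σ_{j≠i} q_j into 2q, so 259 = 20q and q = 12.95.

12.95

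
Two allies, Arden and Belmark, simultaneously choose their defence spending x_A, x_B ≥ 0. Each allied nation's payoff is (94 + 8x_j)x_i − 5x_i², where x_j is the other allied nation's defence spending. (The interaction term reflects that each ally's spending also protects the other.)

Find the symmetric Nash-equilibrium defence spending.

Arden's payoff is (94 + 8x_B)x_A − 5x_A².
∂π/∂x_A = 94 + 8x_B − 10x_A = 0, so x_A = 9.4 + 0.8x_B.
Setting x_A = x_B in the reaction function: x_A = 9.4 + 0.8x_A, so x_A = 9.4 / 0.2 = 47.

47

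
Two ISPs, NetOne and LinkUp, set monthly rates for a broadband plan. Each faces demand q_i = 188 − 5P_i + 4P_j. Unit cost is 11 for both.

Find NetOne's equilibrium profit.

NetOne's profit: π = (P_{NetOne} − 11)(188 − 5P_{NetOne} + 4P_{LinkUp}).
∂π/∂P_{NetOne} = 243 − 10P_{NetOne} + 4P_{LinkUp} = 0 ⇒ P_{NetOne} = 24.3 + 0.4P_{LinkUp}.
The game is symmetric, so in equilibrium P_{LinkUp} = P_{NetOne}: the reaction function gives 0.6P_{NetOne} = 24.3, hence P_{NetOne} = 40.5.
q_{NetOne} = 188 − 5·40.5 + 4·40.5 = 147.5.
Profit = (40.5 − 11)·147.5 = 4351.25.

4351.25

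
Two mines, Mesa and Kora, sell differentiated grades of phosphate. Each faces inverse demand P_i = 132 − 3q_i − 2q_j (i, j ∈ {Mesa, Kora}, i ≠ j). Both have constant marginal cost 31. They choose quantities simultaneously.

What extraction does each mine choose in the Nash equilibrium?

Mine Mesa's profit: π = q_{Mesa}(132 − 3q_{Mesa} − 2q_{Kora}) − 31q_{Mesa}.
∂π/∂q_{Mesa} = 101 − 6q_{Mesa} − 2q_{Kora} = 0 ⇒ q_{Mesa} = 101/6 − (1/3)q_{Kora}.
The game is symmetric, so in equilibrium q_{Kora} = q_{Mesa}: the reaction function gives (4/3)q_{Mesa} = 101/6, hence q_{Mesa} = 12.625.

12.625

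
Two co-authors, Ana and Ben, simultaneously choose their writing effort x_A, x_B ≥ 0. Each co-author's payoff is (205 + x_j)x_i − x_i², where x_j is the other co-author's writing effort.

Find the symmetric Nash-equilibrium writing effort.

Ana's payoff is (205 + x_B)x_A − x_A².
∂π/∂x_A = 205 + x_B − 2x_A = 0, so x_A = 102.5 + 0.5x_B.
Setting x_A = x_B in the reaction function: x_A = 102.5 + 0.5x_A, so x_A = 102.5 / 0.5 = 205.

205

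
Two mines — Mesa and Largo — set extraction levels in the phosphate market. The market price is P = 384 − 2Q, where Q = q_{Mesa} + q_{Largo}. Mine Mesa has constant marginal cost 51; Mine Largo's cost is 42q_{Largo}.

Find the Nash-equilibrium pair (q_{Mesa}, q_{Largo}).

Mine Mesa's profit: π = q_{Mesa}(384 − 2(q_{Mesa} + q_{Largo})) − 51q_{Mesa}.
∂π/∂q_{Mesa} = 333 − 4q_{Mesa} − 2q_{Largo} = 0, so q_{Mesa} = 83.25 − 0.5q_{Largo}.
By the same steps for Largo: q_{Largo} = 85.5 − 0.5q_{Mesa}.
Solving the two reaction functions simultaneously: (1 − (−0.5)(−0.5))q_{Mesa} = 83.25 − 0.5·85.5, so 0.75q_{Mesa} = 40.5 and q_{Mesa} = 54.
Then q_{Largo} = 85.5 − 0.5·54 = 58.5.

54, 58.5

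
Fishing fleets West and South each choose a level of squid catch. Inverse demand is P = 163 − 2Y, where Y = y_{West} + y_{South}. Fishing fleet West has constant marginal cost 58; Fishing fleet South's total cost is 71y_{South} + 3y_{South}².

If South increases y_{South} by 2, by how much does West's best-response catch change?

Fishing fleet West's profit: π = y_{West}(163 − 2(y_{West} + y_{South})) − 58y_{West}.
∂π/∂y_{West} = 105 − 4y_{West} − 2y_{South} = 0, so y_{West} = 26.25 − 0.5y_{South}.
The reaction-function slope is −0.5, so a 2-unit rise in y_{South} moves y_{West} by −0.5 × 2 = −1. West's best response falls — the actions are strategic substitutes.

-1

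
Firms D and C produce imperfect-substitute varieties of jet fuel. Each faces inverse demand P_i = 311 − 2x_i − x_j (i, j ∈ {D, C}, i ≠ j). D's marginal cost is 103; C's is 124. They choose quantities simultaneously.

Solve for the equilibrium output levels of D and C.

Firm D's profit: π = x_D(311 − 2x_D − x_C) − 103x_D.
∂π/∂x_D = 208 − 4x_D − x_C = 0 ⇒ x_D = 52 − 0.25x_C.
Similarly x_C = 46.75 − 0.25x_D.
Substituting the second reaction function into the first: x_D = 52 − 0.25(46.75 − 0.25x_D), which gives 0.9375x_D = 40.3125 ⇒ x_D = 43.
Then x_C = 46.75 − 0.25·43 = 36.

43, 36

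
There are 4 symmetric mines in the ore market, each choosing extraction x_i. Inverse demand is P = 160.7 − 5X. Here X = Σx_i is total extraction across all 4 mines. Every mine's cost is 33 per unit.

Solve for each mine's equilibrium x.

5.108

A representative mine's profit is π_i = x_i(160.7 − 5X) − 33x_i, with X = x_i + Σ_{j≠i} x_j.
First-order condition: 127.7 − 10x_i − 5Σ_{j≠i} x_j = 0.
In a symmetric equilibrium every mine chooses the same x, so Σ_{j≠i} x_j = 3x. The condition becomes 127.7 − 25x = 0, giving x = 127.7/25 = 5.108.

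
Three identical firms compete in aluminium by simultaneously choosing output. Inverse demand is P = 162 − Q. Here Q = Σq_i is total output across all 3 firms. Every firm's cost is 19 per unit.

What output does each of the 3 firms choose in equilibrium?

A representative firm's profit is π_i = q_i(162 − Q) − 19q_i, with Q = q_i + Σ_{j≠i} q_j.
First-order condition: 143 − 2q_i − Σ_{j≠i} q_j = 0.
With identical firms, set every q_j = q: then 143 − 2q − 2q = 0, i.e. q = 143/4 = 35.75.

35.75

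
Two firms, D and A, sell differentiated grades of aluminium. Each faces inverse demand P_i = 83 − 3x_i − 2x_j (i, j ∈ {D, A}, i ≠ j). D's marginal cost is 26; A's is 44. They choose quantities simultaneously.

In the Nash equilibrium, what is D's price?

Firm D's profit: π = x_D(83 − 3x_D − 2x_A) − 26x_D.
∂π/∂x_D = 57 − 6x_D − 2x_A = 0 ⇒ x_D = 9.5 − (1/3)x_A.
Similarly x_A = 6.5 − (1/3)x_D.
Substituting the second reaction function into the first: x_D = 9.5 − (1/3)(6.5 − (1/3)x_D), which gives (8/9)x_D = 22/3 ⇒ x_D = 8.25.
Then x_A = 6.5 − (1/3)·8.25 = 3.75.
P_D = 83 − 3·8.25 − 2·3.75 = 50.75.

50.75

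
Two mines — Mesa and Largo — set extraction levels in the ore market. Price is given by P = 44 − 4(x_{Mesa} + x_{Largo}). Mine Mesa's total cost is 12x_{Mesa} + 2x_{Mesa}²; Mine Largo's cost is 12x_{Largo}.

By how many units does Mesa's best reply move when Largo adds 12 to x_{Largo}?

Mine Mesa's profit: π = x_{Mesa}(44 − 4(x_{Mesa} + x_{Largo})) − 12x_{Mesa} − 2x_{Mesa}².
∂π/∂x_{Mesa} = 32 − 12x_{Mesa} − 4x_{Largo} = 0, so x_{Mesa} = 8/3 − (1/3)x_{Largo}.
The reaction-function slope is −1/3, so a 12-unit rise in x_{Largo} moves x_{Mesa} by −1/3 × 12 = −4. Mesa's best response falls — the actions are strategic substitutes.

-4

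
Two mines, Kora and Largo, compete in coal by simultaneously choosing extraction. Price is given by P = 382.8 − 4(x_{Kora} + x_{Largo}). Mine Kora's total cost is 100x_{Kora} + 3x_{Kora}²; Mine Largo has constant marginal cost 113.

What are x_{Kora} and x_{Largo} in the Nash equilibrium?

Mine Kora's profit: π = x_{Kora}(382.8 − 4(x_{Kora} + x_{Largo})) − 100x_{Kora} − 3x_{Kora}².
∂π/∂x_{Kora} = 282.8 − 14x_{Kora} − 4x_{Largo} = 0, so x_{Kora} = 20.2 − (2/7)x_{Largo}.
For Largo: ∂π/∂x_{Largo} = 269.8 − 8x_{Largo} − 4x_{Kora} = 0 ⇒ x_{Largo} = 33.725 − 0.5x_{Kora}.
Substituting the second reaction function into the first: x_{Kora} = 20.2 − (2/7)(33.725 − 0.5x_{Kora}), which gives (6/7)x_{Kora} = 1479/140 ⇒ x_{Kora} = 12.325.
Then x_{Largo} = 33.725 − 0.5·12.325 = 27.5625.

12.325, 27.5625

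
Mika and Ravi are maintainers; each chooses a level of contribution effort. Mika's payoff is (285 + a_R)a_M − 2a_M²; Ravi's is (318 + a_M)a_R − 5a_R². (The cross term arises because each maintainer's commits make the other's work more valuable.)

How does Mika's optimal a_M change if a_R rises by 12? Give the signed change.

Expanding Mika's payoff: 285a_M + a_Ra_M − 2a_M².
∂π/∂a_M = 285 + a_R − 4a_M = 0, so a_M = 71.25 + 0.25a_R.
The reaction-function slope is 0.25, so a 12-unit rise in a_R moves a_M by 0.25 × 12 = 3. Mika's best response rises — the actions are strategic complements.

3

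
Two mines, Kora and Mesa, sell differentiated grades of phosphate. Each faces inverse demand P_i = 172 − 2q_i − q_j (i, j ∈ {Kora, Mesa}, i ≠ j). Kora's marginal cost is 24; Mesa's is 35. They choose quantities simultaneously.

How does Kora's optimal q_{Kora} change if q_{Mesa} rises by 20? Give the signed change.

Mine Kora's profit: π = q_{Kora}(172 − 2q_{Kora} − q_{Mesa}) − 24q_{Kora}.
∂π/∂q_{Kora} = 148 − 4q_{Kora} − q_{Mesa} = 0 ⇒ q_{Kora} = 37 − 0.25q_{Mesa}.
The reaction-function slope is −0.25, so a 20-unit rise in q_{Mesa} moves q_{Kora} by −0.25 × 20 = −5. Kora's best response falls — the actions are strategic substitutes.

-5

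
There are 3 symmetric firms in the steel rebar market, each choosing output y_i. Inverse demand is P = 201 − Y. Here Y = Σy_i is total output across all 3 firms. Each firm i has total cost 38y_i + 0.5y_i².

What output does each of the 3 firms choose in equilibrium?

A representative firm's profit is π_i = y_i(201 − Y) − 38y_i − 0.5y_i², with Y = y_i + Σ_{j≠i} y_j.
First-order condition: 163 − 3y_i − Σ_{j≠i} y_j = 0.
In a symmetric equilibrium every firm chooses the same y, so Σ_{j≠i} y_j = 2y. The condition becomes 163 − 5y = 0, giving y = 163/5 = 32.6.

32.6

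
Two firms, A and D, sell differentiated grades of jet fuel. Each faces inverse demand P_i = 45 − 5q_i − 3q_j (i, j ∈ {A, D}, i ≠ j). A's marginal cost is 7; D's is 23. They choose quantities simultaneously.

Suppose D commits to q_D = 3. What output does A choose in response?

Firm A's profit: π = q_A(45 − 5q_A − 3q_D) − 7q_A.
∂π/∂q_A = 38 − 10q_A − 3q_D = 0 ⇒ q_A = 3.8 − 0.3q_D.
At q_D = 3: q_A = 3.8 − 0.3·3 = 2.9.

2.9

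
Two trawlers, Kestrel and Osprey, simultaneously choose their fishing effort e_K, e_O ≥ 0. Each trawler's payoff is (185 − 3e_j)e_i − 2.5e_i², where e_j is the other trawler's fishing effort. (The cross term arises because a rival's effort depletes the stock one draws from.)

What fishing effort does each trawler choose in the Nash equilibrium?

23.125

Kestrel's payoff is (185 − 3e_O)e_K − 2.5e_K².
∂π/∂e_K = 185 − 3e_O − 5e_K = 0, so e_K = 37 − 0.6e_O.
Setting e_K = e_O in the reaction function: e_K = 37 − 0.6e_K, so e_K = 37 / 1.6 = 23.125.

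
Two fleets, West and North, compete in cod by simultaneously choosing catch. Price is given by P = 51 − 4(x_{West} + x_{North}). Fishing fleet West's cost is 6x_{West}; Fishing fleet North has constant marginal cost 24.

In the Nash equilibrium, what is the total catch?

6

Fishing fleet West's profit: π = x_{West}(51 − 4(x_{West} + x_{North})) − 6x_{West}.
∂π/∂x_{West} = 45 − 8x_{West} − 4x_{North} = 0, so x_{West} = 5.625 − 0.5x_{North}.
By the same steps for North: x_{North} = 3.375 − 0.5x_{West}.
Substituting the second reaction function into the first: x_{West} = 5.625 − 0.5(3.375 − 0.5x_{West}), which gives 0.75x_{West} = 3.9375 ⇒ x_{West} = 5.25.
Then x_{North} = 3.375 − 0.5·5.25 = 0.75.
Total catch: 5.25 + 0.75 = 6.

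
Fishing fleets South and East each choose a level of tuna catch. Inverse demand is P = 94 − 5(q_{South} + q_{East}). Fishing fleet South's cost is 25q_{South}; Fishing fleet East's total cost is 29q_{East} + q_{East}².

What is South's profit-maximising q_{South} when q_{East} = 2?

5.9

Fishing fleet South's profit: π = q_{South}(94 − 5(q_{South} + q_{East})) − 25q_{South}.
∂π/∂q_{South} = 69 − 10q_{South} − 5q_{East} = 0, so q_{South} = 6.9 − 0.5q_{East}.
At q_{East} = 2: q_{South} = 6.9 − 0.5·2 = 5.9.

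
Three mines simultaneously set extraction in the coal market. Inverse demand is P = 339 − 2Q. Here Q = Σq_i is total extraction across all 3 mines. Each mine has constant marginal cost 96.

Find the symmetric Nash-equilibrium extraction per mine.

30.375

A representative mine's profit is π_i = q_i(339 − 2Q) − 96q_i, with Q = q_i + Σ_{j≠i} q_j.
First-order condition: 243 − 4q_i − 2Σ_{j≠i} q_j = 0.
With identical mines, set every q_j = q: then 243 − 4q − 4q = 0, i.e. q = 243/8 = 30.375.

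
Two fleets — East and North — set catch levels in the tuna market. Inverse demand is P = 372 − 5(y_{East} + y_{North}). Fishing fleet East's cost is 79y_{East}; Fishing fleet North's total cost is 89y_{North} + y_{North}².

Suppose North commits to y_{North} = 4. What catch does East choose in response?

Fishing fleet East's profit: π = y_{East}(372 − 5(y_{East} + y_{North})) − 79y_{East}.
∂π/∂y_{East} = 293 − 10y_{East} − 5y_{North} = 0, so y_{East} = 29.3 − 0.5y_{North}.
At y_{North} = 4: y_{East} = 29.3 − 0.5·4 = 27.3.

27.3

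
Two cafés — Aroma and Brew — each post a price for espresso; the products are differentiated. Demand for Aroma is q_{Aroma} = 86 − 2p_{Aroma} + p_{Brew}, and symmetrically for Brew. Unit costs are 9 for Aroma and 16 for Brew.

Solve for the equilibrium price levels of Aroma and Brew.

35.6, 38.4

Aroma's profit: π = (p_{Aroma} − 9)(86 − 2p_{Aroma} + p_{Brew}).
∂π/∂p_{Aroma} = 104 − 4p_{Aroma} + p_{Brew} = 0 ⇒ p_{Aroma} = 26 + 0.25p_{Brew}.
Similarly p_{Brew} = 29.5 + 0.25p_{Aroma}.
Solving the two reaction functions simultaneously: (1 − (0.25)(0.25))p_{Aroma} = 26 + 0.25·29.5, so 0.9375p_{Aroma} = 33.375 and p_{Aroma} = 35.6.
Then p_{Brew} = 29.5 + 0.25·35.6 = 38.4.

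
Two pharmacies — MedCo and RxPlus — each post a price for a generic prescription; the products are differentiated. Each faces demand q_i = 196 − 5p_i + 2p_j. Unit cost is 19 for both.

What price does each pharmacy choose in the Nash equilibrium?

36.375

MedCo's profit: π = (p_{MedCo} − 19)(196 − 5p_{MedCo} + 2p_{RxPlus}).
∂π/∂p_{MedCo} = 291 − 10p_{MedCo} + 2p_{RxPlus} = 0 ⇒ p_{MedCo} = 29.1 + 0.2p_{RxPlus}.
The game is symmetric, so in equilibrium p_{RxPlus} = p_{MedCo}: the reaction function gives 0.8p_{MedCo} = 29.1, hence p_{MedCo} = 36.375.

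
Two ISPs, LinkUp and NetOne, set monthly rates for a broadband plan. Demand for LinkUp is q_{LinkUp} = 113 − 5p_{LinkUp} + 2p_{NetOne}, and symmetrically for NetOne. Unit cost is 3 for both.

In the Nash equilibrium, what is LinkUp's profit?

LinkUp's profit: π = (p_{LinkUp} − 3)(113 − 5p_{LinkUp} + 2p_{NetOne}).
∂π/∂p_{LinkUp} = 128 − 10p_{LinkUp} + 2p_{NetOne} = 0 ⇒ p_{LinkUp} = 12.8 + 0.2p_{NetOne}.
The game is symmetric, so in equilibrium p_{NetOne} = p_{LinkUp}: the reaction function gives 0.8p_{LinkUp} = 12.8, hence p_{LinkUp} = 16.
q_{LinkUp} = 113 − 5·16 + 2·16 = 65.
Profit = (16 − 3)·65 = 845.

845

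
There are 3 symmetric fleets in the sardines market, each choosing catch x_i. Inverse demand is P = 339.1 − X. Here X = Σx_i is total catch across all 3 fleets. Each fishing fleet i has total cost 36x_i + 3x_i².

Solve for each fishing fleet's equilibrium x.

A representative fishing fleet's profit is π_i = x_i(339.1 − X) − 36x_i − 3x_i², with X = x_i + Σ_{j≠i} x_j.
First-order condition: 303.1 − 8x_i − Σ_{j≠i} x_j = 0.
In a symmetric equilibrium every fishing fleet chooses the same x, so Σ_{j≠i} x_j = 2x. The condition becomes 303.1 − 10x = 0, giving x = 303.1/10 = 30.31.

30.31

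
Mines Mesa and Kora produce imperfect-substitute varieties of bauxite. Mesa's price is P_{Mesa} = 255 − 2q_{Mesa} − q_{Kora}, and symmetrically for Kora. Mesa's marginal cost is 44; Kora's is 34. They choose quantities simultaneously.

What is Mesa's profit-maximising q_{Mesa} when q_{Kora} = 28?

Mine Mesa's profit: π = q_{Mesa}(255 − 2q_{Mesa} − q_{Kora}) − 44q_{Mesa}.
∂π/∂q_{Mesa} = 211 − 4q_{Mesa} − q_{Kora} = 0 ⇒ q_{Mesa} = 52.75 − 0.25q_{Kora}.
At q_{Kora} = 28: q_{Mesa} = 52.75 − 0.25·28 = 45.75.

45.75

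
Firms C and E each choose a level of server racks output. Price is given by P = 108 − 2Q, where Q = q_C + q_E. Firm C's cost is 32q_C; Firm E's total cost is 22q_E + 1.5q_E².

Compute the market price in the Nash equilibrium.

Firm C's profit: π = q_C(108 − 2(q_C + q_E)) − 32q_C.
∂π/∂q_C = 76 − 4q_C − 2q_E = 0, so q_C = 19 − 0.5q_E.
For E: ∂π/∂q_E = 86 − 7q_E − 2q_C = 0 ⇒ q_E = 86/7 − (2/7)q_C.
Substituting the second reaction function into the first: q_C = 19 − 0.5(86/7 − (2/7)q_C), which gives (6/7)q_C = 90/7 ⇒ q_C = 15.
Then q_E = 86/7 − (2/7)·15 = 8.
Equilibrium price: P = 108 − 2·23 = 62.

62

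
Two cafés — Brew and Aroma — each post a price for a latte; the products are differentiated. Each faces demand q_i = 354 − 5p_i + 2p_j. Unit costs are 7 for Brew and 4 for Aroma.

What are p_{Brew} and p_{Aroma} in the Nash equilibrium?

Brew's profit: π = (p_{Brew} − 7)(354 − 5p_{Brew} + 2p_{Aroma}).
∂π/∂p_{Brew} = 389 − 10p_{Brew} + 2p_{Aroma} = 0 ⇒ p_{Brew} = 38.9 + 0.2p_{Aroma}.
Similarly p_{Aroma} = 37.4 + 0.2p_{Brew}.
Substituting the second reaction function into the first: p_{Brew} = 38.9 + 0.2(37.4 + 0.2p_{Brew}), which gives 0.96p_{Brew} = 46.38 ⇒ p_{Brew} = 48.3125.
Then p_{Aroma} = 37.4 + 0.2·48.3125 = 47.0625.

48.3125, 47.0625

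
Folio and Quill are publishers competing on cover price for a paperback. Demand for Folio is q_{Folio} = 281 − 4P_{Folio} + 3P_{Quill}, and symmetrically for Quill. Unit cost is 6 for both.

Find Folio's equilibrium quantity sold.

Folio's profit: π = (P_{Folio} − 6)(281 − 4P_{Folio} + 3P_{Quill}).
∂π/∂P_{Folio} = 305 − 8P_{Folio} + 3P_{Quill} = 0 ⇒ P_{Folio} = 38.125 + 0.375P_{Quill}.
By symmetry P_{Quill} = P_{Folio}; substituting into the reaction function, 0.625P_{Folio} = 38.125 and P_{Folio} = 61.
q_{Folio} = 281 − 4·61 + 3·61 = 220.

220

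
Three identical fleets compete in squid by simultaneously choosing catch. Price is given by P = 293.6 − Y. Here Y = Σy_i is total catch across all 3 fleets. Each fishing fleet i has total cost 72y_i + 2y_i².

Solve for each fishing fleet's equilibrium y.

A representative fishing fleet's profit is π_i = y_i(293.6 − Y) − 72y_i − 2y_i², with Y = y_i + Σ_{j≠i} y_j.
First-order condition: 221.6 − 6y_i − Σ_{j≠i} y_j = 0.
With identical fishing fleets, set every y_j = y: then 221.6 − 6y − 2y = 0, i.e. y = 221.6/8 = 27.7.

27.7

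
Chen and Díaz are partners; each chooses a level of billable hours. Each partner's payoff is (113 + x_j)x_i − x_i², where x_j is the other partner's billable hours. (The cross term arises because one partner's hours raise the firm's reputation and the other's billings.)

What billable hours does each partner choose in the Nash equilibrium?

Chen's payoff is (113 + x_D)x_C − x_C².
∂π/∂x_C = 113 + x_D − 2x_C = 0, so x_C = 56.5 + 0.5x_D.
Setting x_C = x_D in the reaction function: x_C = 56.5 + 0.5x_C, so x_C = 56.5 / 0.5 = 113.

113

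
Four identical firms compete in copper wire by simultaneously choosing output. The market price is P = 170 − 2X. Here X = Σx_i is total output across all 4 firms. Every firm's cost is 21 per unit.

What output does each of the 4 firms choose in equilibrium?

A representative firm's profit is π_i = x_i(170 − 2X) − 21x_i, with X = x_i + Σ_{j≠i} x_j.
First-order condition: 149 − 4x_i − 2Σ_{j≠i} x_j = 0.
In a symmetric equilibrium every firm chooses the same x, so Σ_{j≠i} x_j = 3x. The condition becomes 149 − 10x = 0, giving x = 149/10 = 14.9.

14.9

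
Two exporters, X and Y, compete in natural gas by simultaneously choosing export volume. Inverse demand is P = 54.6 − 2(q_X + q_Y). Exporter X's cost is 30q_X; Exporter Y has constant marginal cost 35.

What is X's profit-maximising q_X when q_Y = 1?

Exporter X's profit: π = q_X(54.6 − 2(q_X + q_Y)) − 30q_X.
∂π/∂q_X = 24.6 − 4q_X − 2q_Y = 0, so q_X = 6.15 − 0.5q_Y.
At q_Y = 1: q_X = 6.15 − 0.5·1 = 5.65.

5.65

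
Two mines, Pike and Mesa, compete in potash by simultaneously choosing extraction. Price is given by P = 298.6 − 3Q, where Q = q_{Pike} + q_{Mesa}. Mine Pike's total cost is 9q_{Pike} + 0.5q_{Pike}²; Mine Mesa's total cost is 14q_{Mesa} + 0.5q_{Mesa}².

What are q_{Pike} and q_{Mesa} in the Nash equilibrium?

Mine Pike's profit: π = q_{Pike}(298.6 − 3(q_{Pike} + q_{Mesa})) − 9q_{Pike} − 0.5q_{Pike}².
∂π/∂q_{Pike} = 289.6 − 7q_{Pike} − 3q_{Mesa} = 0, so q_{Pike} = 1448/35 − (3/7)q_{Mesa}.
By the same steps for Mesa: q_{Mesa} = 1423/35 − (3/7)q_{Pike}.
Plugging q_{Mesa} into Pike's best response: q_{Pike} = 1448/35 − (3/7)(1423/35 − (3/7)q_{Pike}) ⇒ (40/49)q_{Pike} = 5867/245, so q_{Pike} = 29.335.
Then q_{Mesa} = 1423/35 − (3/7)·29.335 = 28.085.

29.335, 28.085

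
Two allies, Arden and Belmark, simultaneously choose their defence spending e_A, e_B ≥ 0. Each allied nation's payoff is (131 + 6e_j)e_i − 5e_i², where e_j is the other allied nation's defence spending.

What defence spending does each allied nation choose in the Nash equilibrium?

32.75

Arden's payoff is (131 + 6e_B)e_A − 5e_A².
∂π/∂e_A = 131 + 6e_B − 10e_A = 0, so e_A = 13.1 + 0.6e_B.
Setting e_A = e_B in the reaction function: e_A = 13.1 + 0.6e_A, so e_A = 13.1 / 0.4 = 32.75.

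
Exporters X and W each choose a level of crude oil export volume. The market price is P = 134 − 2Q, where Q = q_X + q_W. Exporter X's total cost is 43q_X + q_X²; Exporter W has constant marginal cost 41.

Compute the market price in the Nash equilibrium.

Exporter X's profit: π = q_X(134 − 2(q_X + q_W)) − 43q_X − q_X².
∂π/∂q_X = 91 − 6q_X − 2q_W = 0, so q_X = 91/6 − (1/3)q_W.
For W: ∂π/∂q_W = 93 − 4q_W − 2q_X = 0 ⇒ q_W = 23.25 − 0.5q_X.
Substituting the second reaction function into the first: q_X = 91/6 − (1/3)(23.25 − 0.5q_X), which gives (5/6)q_X = 89/12 ⇒ q_X = 8.9.
Then q_W = 23.25 − 0.5·8.9 = 18.8.
Equilibrium price: P = 134 − 2·27.7 = 78.6.

78.6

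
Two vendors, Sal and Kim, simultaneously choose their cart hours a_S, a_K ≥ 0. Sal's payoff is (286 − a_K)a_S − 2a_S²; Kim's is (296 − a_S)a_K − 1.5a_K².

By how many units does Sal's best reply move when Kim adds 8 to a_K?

-2

Expanding Sal's payoff: 286a_S − a_Ka_S − 2a_S².
∂π/∂a_S = 286 − a_K − 4a_S = 0, so a_S = 71.5 − 0.25a_K.
The reaction-function slope is −0.25, so an 8-unit rise in a_K moves a_S by −0.25 × 8 = −2. Sal's best response falls — the actions are strategic substitutes.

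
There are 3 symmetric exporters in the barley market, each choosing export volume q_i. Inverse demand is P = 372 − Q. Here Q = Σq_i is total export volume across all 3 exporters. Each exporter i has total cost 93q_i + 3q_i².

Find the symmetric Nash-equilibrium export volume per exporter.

A representative exporter's profit is π_i = q_i(372 − Q) − 93q_i − 3q_i², with Q = q_i + Σ_{j≠i} q_j.
First-order condition: 279 − 8q_i − Σ_{j≠i} q_j = 0.
Imposing symmetry (q_j = q for all j) turns Σ_{j≠i} q_j into 2q, so 279 = 10q and q = 27.9.

27.9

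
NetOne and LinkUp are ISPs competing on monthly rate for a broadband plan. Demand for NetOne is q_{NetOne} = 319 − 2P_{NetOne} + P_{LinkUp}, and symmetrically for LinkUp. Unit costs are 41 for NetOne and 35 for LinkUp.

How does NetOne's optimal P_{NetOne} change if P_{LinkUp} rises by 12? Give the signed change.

NetOne's profit: π = (P_{NetOne} − 41)(319 − 2P_{NetOne} + P_{LinkUp}).
∂π/∂P_{NetOne} = 401 − 4P_{NetOne} + P_{LinkUp} = 0 ⇒ P_{NetOne} = 100.25 + 0.25P_{LinkUp}.
The reaction-function slope is 0.25, so a 12-unit rise in P_{LinkUp} moves P_{NetOne} by 0.25 × 12 = 3. NetOne's best response rises — the actions are strategic complements.

3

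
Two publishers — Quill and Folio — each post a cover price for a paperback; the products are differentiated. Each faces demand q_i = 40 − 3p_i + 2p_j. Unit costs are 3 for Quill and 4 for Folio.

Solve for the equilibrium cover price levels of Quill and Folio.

Quill's profit: π = (p_{Quill} − 3)(40 − 3p_{Quill} + 2p_{Folio}).
∂π/∂p_{Quill} = 49 − 6p_{Quill} + 2p_{Folio} = 0 ⇒ p_{Quill} = 49/6 + (1/3)p_{Folio}.
Similarly p_{Folio} = 26/3 + (1/3)p_{Quill}.
Solving the two reaction functions simultaneously: (1 − (1/3)(1/3))p_{Quill} = 49/6 + (1/3)·(26/3), so (8/9)p_{Quill} = 199/18 and p_{Quill} = 12.4375.
Then p_{Folio} = 26/3 + (1/3)·12.4375 = 12.8125.

12.4375, 12.8125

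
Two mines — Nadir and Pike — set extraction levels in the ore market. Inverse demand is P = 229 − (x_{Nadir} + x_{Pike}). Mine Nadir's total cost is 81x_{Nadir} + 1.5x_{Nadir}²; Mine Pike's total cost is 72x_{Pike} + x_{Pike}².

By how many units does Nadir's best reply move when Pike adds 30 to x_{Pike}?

-6

Mine Nadir's profit: π = x_{Nadir}(229 − (x_{Nadir} + x_{Pike})) − 81x_{Nadir} − 1.5x_{Nadir}².
∂π/∂x_{Nadir} = 148 − 5x_{Nadir} − x_{Pike} = 0, so x_{Nadir} = 29.6 − 0.2x_{Pike}.
The reaction-function slope is −0.2, so a 30-unit rise in x_{Pike} moves x_{Nadir} by −0.2 × 30 = −6. Nadir's best response falls — the actions are strategic substitutes.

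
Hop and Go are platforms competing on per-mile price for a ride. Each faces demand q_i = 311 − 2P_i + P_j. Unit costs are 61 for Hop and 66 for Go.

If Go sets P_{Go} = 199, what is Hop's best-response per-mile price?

158

Hop's profit: π = (P_{Hop} − 61)(311 − 2P_{Hop} + P_{Go}).
∂π/∂P_{Hop} = 433 − 4P_{Hop} + P_{Go} = 0 ⇒ P_{Hop} = 108.25 + 0.25P_{Go}.
At P_{Go} = 199: P_{Hop} = 108.25 + 0.25·199 = 158.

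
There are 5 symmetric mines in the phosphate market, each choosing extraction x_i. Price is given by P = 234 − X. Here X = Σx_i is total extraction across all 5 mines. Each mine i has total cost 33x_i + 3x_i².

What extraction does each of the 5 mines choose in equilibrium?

16.75

A representative mine's profit is π_i = x_i(234 − X) − 33x_i − 3x_i², with X = x_i + Σ_{j≠i} x_j.
First-order condition: 201 − 8x_i − Σ_{j≠i} x_j = 0.
In a symmetric equilibrium every mine chooses the same x, so Σ_{j≠i} x_j = 4x. The condition becomes 201 − 12x = 0, giving x = 201/12 = 16.75.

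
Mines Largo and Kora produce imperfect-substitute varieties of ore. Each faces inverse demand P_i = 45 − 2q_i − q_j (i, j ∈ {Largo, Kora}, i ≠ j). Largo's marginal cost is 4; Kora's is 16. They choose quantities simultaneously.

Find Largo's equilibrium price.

22

Mine Largo's profit: π = q_{Largo}(45 − 2q_{Largo} − q_{Kora}) − 4q_{Largo}.
∂π/∂q_{Largo} = 41 − 4q_{Largo} − q_{Kora} = 0 ⇒ q_{Largo} = 10.25 − 0.25q_{Kora}.
Similarly q_{Kora} = 7.25 − 0.25q_{Largo}.
Solving the two reaction functions simultaneously: (1 − (−0.25)(−0.25))q_{Largo} = 10.25 − 0.25·7.25, so 0.9375q_{Largo} = 8.4375 and q_{Largo} = 9.
Then q_{Kora} = 7.25 − 0.25·9 = 5.
P_{Largo} = 45 − 2·9 − 5 = 22.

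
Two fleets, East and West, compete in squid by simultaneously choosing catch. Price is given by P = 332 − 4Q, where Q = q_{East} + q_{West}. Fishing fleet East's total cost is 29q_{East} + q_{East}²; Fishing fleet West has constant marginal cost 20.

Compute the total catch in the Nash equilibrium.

Fishing fleet East's profit: π = q_{East}(332 − 4(q_{East} + q_{West})) − 29q_{East} − q_{East}².
∂π/∂q_{East} = 303 − 10q_{East} − 4q_{West} = 0, so q_{East} = 30.3 − 0.4q_{West}.
For West: ∂π/∂q_{West} = 312 − 8q_{West} − 4q_{East} = 0 ⇒ q_{West} = 39 − 0.5q_{East}.
Solving the two reaction functions simultaneously: (1 − (−0.4)(−0.5))q_{East} = 30.3 − 0.4·39, so 0.8q_{East} = 14.7 and q_{East} = 18.375.
Then q_{West} = 39 − 0.5·18.375 = 29.8125.
Total catch: 18.375 + 29.8125 = 48.1875.

48.1875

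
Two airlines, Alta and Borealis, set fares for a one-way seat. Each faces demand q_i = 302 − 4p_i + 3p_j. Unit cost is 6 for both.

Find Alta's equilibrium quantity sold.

Alta's profit: π = (p_{Alta} − 6)(302 − 4p_{Alta} + 3p_{Borealis}).
∂π/∂p_{Alta} = 326 − 8p_{Alta} + 3p_{Borealis} = 0 ⇒ p_{Alta} = 40.75 + 0.375p_{Borealis}.
By symmetry p_{Borealis} = p_{Alta}; substituting into the reaction function, 0.625p_{Alta} = 40.75 and p_{Alta} = 65.2.
q_{Alta} = 302 − 4·65.2 + 3·65.2 = 236.8.

236.8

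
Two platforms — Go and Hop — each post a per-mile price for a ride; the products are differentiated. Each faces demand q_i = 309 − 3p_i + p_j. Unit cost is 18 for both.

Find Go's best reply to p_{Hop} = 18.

63.5

Go's profit: π = (p_{Go} − 18)(309 − 3p_{Go} + p_{Hop}).
∂π/∂p_{Go} = 363 − 6p_{Go} + p_{Hop} = 0 ⇒ p_{Go} = 60.5 + (1/6)p_{Hop}.
At p_{Hop} = 18: p_{Go} = 60.5 + (1/6)·18 = 63.5.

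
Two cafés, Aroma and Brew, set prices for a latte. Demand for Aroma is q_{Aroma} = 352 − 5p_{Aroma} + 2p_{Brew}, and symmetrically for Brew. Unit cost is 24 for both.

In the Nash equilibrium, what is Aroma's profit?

6125

Aroma's profit: π = (p_{Aroma} − 24)(352 − 5p_{Aroma} + 2p_{Brew}).
∂π/∂p_{Aroma} = 472 − 10p_{Aroma} + 2p_{Brew} = 0 ⇒ p_{Aroma} = 47.2 + 0.2p_{Brew}.
By symmetry p_{Brew} = p_{Aroma}; substituting into the reaction function, 0.8p_{Aroma} = 47.2 and p_{Aroma} = 59.
q_{Aroma} = 352 − 5·59 + 2·59 = 175.
Profit = (59 − 24)·175 = 6125.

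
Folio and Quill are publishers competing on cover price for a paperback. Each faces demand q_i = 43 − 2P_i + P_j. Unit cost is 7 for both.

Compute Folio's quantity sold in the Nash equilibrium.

Folio's profit: π = (P_{Folio} − 7)(43 − 2P_{Folio} + P_{Quill}).
∂π/∂P_{Folio} = 57 − 4P_{Folio} + P_{Quill} = 0 ⇒ P_{Folio} = 14.25 + 0.25P_{Quill}.
The game is symmetric, so in equilibrium P_{Quill} = P_{Folio}: the reaction function gives 0.75P_{Folio} = 14.25, hence P_{Folio} = 19.
q_{Folio} = 43 − 2·19 + 19 = 24.

24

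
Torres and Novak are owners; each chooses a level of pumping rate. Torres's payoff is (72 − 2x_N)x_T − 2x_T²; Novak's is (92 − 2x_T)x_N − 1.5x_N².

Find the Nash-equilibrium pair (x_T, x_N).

4, 28

Expanding Torres's payoff: 72x_T − 2x_Nx_T − 2x_T².
∂π/∂x_T = 72 − 2x_N − 4x_T = 0, so x_T = 18 − 0.5x_N.
Likewise for Novak: x_N = 92/3 − (2/3)x_T.
Solving the two reaction functions simultaneously: (1 − (−0.5)(−2/3))x_T = 18 − 0.5·(92/3), so (2/3)x_T = 8/3 and x_T = 4.
Then x_N = 92/3 − (2/3)·4 = 28.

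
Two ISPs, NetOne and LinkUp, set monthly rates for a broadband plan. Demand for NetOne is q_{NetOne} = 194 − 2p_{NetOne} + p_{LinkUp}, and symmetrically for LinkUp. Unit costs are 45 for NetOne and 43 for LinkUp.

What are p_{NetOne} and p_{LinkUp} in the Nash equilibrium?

94.4, 93.6

NetOne's profit: π = (p_{NetOne} − 45)(194 − 2p_{NetOne} + p_{LinkUp}).
∂π/∂p_{NetOne} = 284 − 4p_{NetOne} + p_{LinkUp} = 0 ⇒ p_{NetOne} = 71 + 0.25p_{LinkUp}.
Similarly p_{LinkUp} = 70 + 0.25p_{NetOne}.
Plugging p_{LinkUp} into NetOne's best response: p_{NetOne} = 71 + 0.25(70 + 0.25p_{NetOne}) ⇒ 0.9375p_{NetOne} = 88.5, so p_{NetOne} = 94.4.
Then p_{LinkUp} = 70 + 0.25·94.4 = 93.6.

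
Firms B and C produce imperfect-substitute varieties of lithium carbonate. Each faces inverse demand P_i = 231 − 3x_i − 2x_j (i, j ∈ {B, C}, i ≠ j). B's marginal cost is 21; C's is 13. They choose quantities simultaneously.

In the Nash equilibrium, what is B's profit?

Firm B's profit: π = x_B(231 − 3x_B − 2x_C) − 21x_B.
∂π/∂x_B = 210 − 6x_B − 2x_C = 0 ⇒ x_B = 35 − (1/3)x_C.
Similarly x_C = 109/3 − (1/3)x_B.
Plugging x_C into B's best response: x_B = 35 − (1/3)(109/3 − (1/3)x_B) ⇒ (8/9)x_B = 206/9, so x_B = 25.75.
Then x_C = 109/3 − (1/3)·25.75 = 27.75.
P_B = 231 − 3·25.75 − 2·27.75 = 98.25.
Profit = (98.25 − 21)·25.75 = 1989.1875.

1989.1875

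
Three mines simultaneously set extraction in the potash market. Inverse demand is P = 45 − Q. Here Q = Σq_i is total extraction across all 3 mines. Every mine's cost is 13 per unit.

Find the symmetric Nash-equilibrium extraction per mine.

A representative mine's profit is π_i = q_i(45 − Q) − 13q_i, with Q = q_i + Σ_{j≠i} q_j.
First-order condition: 32 − 2q_i − Σ_{j≠i} q_j = 0.
Imposing symmetry (q_j = q for all j) turns Σ_{j≠i} q_j into 2q, so 32 = 4q and q = 8.

8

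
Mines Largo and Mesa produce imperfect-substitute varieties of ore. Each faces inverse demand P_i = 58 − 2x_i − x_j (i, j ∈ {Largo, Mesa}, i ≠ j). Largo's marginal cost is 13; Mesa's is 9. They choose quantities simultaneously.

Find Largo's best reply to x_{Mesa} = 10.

Mine Largo's profit: π = x_{Largo}(58 − 2x_{Largo} − x_{Mesa}) − 13x_{Largo}.
∂π/∂x_{Largo} = 45 − 4x_{Largo} − x_{Mesa} = 0 ⇒ x_{Largo} = 11.25 − 0.25x_{Mesa}.
At x_{Mesa} = 10: x_{Largo} = 11.25 − 0.25·10 = 8.75.

8.75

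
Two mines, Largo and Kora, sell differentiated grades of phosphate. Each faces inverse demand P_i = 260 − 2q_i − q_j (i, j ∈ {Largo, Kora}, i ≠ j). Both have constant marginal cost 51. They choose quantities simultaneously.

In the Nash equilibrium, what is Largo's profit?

Mine Largo's profit: π = q_{Largo}(260 − 2q_{Largo} − q_{Kora}) − 51q_{Largo}.
∂π/∂q_{Largo} = 209 − 4q_{Largo} − q_{Kora} = 0 ⇒ q_{Largo} = 52.25 − 0.25q_{Kora}.
The game is symmetric, so in equilibrium q_{Kora} = q_{Largo}: the reaction function gives 1.25q_{Largo} = 52.25, hence q_{Largo} = 41.8.
P_{Largo} = 260 − 2·41.8 − 41.8 = 134.6.
Profit = (134.6 − 51)·41.8 = 3494.48.

3494.48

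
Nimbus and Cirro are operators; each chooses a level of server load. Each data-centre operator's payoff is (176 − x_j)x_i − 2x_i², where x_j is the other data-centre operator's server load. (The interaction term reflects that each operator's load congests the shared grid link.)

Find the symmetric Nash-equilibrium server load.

Nimbus's payoff is (176 − x_C)x_N − 2x_N².
∂π/∂x_N = 176 − x_C − 4x_N = 0, so x_N = 44 − 0.25x_C.
The game is symmetric, so in equilibrium x_C = x_N: the reaction function gives 1.25x_N = 44, hence x_N = 35.2.

35.2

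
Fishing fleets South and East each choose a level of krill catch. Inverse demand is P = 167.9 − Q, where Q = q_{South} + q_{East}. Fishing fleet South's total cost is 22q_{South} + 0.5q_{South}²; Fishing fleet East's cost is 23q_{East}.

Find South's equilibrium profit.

1294.7766

Fishing fleet South's profit: π = q_{South}(167.9 − (q_{South} + q_{East})) − 22q_{South} − 0.5q_{South}².
∂π/∂q_{South} = 145.9 − 3q_{South} − q_{East} = 0, so q_{South} = 1459/30 − (1/3)q_{East}.
For East: ∂π/∂q_{East} = 144.9 − 2q_{East} − q_{South} = 0 ⇒ q_{East} = 72.45 − 0.5q_{South}.
Plugging q_{East} into South's best response: q_{South} = 1459/30 − (1/3)(72.45 − 0.5q_{South}) ⇒ (5/6)q_{South} = 1469/60, so q_{South} = 29.38.
Then q_{East} = 72.45 − 0.5·29.38 = 57.76.
Price P = 167.9 − 87.14 = 80.76.
South's profit: (80.76 − 22)·29.38 − 0.5(29.38)² = 1294.7766.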